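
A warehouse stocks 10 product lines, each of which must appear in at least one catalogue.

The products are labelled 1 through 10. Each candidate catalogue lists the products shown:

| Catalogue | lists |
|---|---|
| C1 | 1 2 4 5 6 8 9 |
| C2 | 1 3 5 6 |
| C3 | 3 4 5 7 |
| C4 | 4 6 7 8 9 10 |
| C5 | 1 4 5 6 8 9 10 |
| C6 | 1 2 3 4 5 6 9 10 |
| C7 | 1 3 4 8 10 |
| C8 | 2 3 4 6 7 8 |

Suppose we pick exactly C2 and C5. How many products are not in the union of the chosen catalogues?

2

Union of C2, C5 = {1, 3, 4, 5, 6, 8, 9, 10}.
Not covered: 2, 7 — 2 products.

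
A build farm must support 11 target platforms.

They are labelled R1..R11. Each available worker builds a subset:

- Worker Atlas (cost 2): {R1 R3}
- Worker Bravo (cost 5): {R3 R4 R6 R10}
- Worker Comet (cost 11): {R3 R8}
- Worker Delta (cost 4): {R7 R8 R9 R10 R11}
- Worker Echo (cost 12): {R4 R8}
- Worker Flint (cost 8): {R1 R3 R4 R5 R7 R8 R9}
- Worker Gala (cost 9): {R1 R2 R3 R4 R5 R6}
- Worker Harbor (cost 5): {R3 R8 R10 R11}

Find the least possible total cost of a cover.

13

Delta, Gala together cover every platform (Delta ∪ Gala = {R1, R2, R3, R4, R5, R6, R7, R8, R9, R10, R11}); total cost 4 + 9 = 13.
The greedy pick Delta, Atlas, Gala costs 15; no covering selection beats 13.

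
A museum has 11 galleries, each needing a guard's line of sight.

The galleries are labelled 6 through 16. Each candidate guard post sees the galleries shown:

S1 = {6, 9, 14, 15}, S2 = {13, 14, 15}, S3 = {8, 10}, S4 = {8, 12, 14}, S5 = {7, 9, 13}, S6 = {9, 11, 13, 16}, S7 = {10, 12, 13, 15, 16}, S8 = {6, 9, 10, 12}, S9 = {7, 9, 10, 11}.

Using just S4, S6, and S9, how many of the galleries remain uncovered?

2

Union of S4, S6, S9 = {7, 8, 9, 10, 11, 12, 13, 14, 16}.
Not covered: 6, 15 — 2 galleries.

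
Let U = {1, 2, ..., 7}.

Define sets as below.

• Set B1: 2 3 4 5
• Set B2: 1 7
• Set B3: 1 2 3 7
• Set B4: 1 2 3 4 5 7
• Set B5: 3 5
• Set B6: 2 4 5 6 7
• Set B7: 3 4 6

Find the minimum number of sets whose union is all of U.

B3 and B6 cover everything between them: the union {1, 2, 3, 4, 5, 6, 7} is all of U.
No single set has all 7 points (the largest, B4, has 6), so 2 is optimal.

2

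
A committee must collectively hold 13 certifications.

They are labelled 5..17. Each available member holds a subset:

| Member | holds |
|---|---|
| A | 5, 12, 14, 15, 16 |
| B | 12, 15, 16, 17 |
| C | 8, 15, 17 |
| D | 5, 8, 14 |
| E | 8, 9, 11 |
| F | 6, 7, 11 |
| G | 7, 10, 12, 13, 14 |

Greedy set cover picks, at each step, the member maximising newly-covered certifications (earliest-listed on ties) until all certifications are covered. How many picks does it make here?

5

Greedy: pick A (covers 5 new) → pick E (covers 3 new) → pick G (covers 3 new) → pick B (covers 1 new) → pick F (covers 1 new). Total picks: 5.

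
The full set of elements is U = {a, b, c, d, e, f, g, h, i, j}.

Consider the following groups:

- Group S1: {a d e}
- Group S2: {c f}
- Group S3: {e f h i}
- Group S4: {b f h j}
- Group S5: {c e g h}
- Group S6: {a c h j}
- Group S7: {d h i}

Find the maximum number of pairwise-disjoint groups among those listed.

S2, S7 are pairwise disjoint (S2={c,f}; S7={d,h,i}).
Every remaining group overlaps one of these, and no 3 of the listed groups are pairwise disjoint, so 2 is the maximum.

2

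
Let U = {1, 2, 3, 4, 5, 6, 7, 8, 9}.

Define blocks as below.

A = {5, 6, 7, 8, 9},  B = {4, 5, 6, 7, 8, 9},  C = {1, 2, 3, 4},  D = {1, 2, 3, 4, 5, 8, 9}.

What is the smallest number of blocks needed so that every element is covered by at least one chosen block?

A and C cover everything between them: the union {1, 2, 3, 4, 5, 6, 7, 8, 9} is all of U.
No single block has all 9 elements (the largest, D, has 7), so 2 is optimal.

2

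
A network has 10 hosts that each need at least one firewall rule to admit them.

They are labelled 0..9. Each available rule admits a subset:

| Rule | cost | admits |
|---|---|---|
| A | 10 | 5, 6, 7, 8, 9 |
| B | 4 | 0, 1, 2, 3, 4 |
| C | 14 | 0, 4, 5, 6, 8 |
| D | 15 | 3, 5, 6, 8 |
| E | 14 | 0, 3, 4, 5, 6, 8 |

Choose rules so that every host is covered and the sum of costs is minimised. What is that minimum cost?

14

A, B together cover every host (A ∪ B = {0, 1, 2, 3, 4, 5, 6, 7, 8, 9}); total cost 10 + 4 = 14.
No covering selection has total cost below 14.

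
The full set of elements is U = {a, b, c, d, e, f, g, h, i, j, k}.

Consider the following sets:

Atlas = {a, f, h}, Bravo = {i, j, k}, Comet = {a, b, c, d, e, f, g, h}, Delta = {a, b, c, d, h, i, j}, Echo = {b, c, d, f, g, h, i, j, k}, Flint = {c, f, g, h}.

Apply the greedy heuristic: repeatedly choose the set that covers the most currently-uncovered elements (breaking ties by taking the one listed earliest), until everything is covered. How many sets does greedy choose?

Greedy: pick Echo (covers 9 new) → pick Comet (covers 2 new). Total picks: 2.

2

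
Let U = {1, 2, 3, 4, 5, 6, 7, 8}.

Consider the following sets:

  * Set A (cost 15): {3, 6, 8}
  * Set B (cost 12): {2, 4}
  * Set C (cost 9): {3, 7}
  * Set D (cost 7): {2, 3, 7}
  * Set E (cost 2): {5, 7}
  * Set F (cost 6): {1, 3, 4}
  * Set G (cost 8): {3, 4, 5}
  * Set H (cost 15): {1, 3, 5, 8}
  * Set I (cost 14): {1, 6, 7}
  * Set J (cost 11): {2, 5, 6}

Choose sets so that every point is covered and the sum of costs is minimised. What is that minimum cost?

30

A, D, E, F together cover every point (A ∪ D ∪ E ∪ F = {1, 2, 3, 4, 5, 6, 7, 8}); total cost 15 + 7 + 2 + 6 = 30.
The greedy pick E, F, J, A costs 34; no covering selection beats 30.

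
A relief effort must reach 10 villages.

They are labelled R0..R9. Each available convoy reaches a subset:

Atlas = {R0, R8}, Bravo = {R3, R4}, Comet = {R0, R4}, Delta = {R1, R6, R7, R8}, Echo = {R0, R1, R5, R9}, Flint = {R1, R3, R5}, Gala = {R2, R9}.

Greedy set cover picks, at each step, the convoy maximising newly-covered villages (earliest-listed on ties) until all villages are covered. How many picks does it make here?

Greedy: pick Delta (covers 4 new) → pick Echo (covers 3 new) → pick Bravo (covers 2 new) → pick Gala (covers 1 new). Total picks: 4.

4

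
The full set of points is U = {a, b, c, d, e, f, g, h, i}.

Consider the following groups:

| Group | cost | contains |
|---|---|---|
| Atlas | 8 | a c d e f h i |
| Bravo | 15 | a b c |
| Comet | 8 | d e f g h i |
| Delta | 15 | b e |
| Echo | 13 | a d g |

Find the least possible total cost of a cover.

Bravo, Comet together cover every point (Bravo ∪ Comet = {a, b, c, d, e, f, g, h, i}); total cost 15 + 8 = 23.
The greedy pick Atlas, Comet, Bravo costs 31; no covering selection beats 23.

23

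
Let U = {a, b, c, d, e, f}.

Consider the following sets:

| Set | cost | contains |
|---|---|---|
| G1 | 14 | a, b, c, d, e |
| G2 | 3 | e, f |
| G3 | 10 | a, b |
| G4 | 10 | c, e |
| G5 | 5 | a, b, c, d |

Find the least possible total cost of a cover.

8

G2, G5 together cover every point (G2 ∪ G5 = {a, b, c, d, e, f}); total cost 3 + 5 = 8.
No covering selection has total cost below 8.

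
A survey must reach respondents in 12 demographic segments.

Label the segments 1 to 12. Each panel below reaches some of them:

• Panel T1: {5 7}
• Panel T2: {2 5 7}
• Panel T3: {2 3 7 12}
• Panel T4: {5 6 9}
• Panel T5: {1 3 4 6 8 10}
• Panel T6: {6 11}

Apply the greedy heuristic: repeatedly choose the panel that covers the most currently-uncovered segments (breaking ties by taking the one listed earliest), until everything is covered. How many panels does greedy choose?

5

Greedy: pick T5 (covers 6 new) → pick T2 (covers 3 new) → pick T3 (covers 1 new) → pick T4 (covers 1 new) → pick T6 (covers 1 new). Total picks: 5.
(The true minimum cover uses only 4 panels, so greedy is not optimal here.)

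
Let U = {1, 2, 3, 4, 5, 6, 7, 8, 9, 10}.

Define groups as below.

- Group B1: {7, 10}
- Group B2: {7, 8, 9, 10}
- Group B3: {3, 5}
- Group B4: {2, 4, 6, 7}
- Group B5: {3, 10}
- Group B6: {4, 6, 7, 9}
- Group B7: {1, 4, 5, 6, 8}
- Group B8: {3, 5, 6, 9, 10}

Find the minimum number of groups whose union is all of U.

B4 and B7 and B8 together: B4 ∪ B7 ∪ B8 = {1, 2, 3, 4, 5, 6, 7, 8, 9, 10} — every item is covered.
Only B7 contains 1, so B7 is forced; the remaining 5 items need at least 2 more groups (each remaining group adds at most 3) — so at least 3 groups are needed, and 3 is optimal.

3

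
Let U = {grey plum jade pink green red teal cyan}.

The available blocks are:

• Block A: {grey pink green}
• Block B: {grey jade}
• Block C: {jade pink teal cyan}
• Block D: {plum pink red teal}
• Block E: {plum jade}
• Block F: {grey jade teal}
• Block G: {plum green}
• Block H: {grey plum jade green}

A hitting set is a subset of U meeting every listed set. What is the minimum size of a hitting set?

Take T = {jade, pink, green}. Each listed block contains at least one of these, so T is a hitting set of size 3.
No choice of 2 items meets every block, so 3 is the minimum.

3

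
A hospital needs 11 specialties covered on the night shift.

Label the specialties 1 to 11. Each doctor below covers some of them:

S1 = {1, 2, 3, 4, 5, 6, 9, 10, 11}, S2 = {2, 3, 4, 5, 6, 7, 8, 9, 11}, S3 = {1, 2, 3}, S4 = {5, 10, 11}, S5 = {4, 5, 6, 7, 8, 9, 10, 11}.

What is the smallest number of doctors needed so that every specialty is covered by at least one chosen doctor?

2

S1 and S2 together: S1 ∪ S2 = {1, 2, 3, 4, 5, 6, 7, 8, 9, 10, 11} — every specialty is covered.
No single doctor has all 11 specialties (the largest, S1, has 9), so 2 is optimal.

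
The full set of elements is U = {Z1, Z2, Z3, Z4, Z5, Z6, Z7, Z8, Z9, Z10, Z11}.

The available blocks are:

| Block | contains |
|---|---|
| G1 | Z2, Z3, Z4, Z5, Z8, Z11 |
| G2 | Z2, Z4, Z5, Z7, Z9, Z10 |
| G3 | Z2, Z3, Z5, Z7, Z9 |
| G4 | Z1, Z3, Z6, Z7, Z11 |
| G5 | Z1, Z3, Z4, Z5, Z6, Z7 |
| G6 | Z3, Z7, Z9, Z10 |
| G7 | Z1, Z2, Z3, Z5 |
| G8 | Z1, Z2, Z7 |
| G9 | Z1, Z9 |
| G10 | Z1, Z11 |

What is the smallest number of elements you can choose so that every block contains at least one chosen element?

3

The 3 elements {Z1, Z4, Z9} hit every block.
No choice of 2 elements meets every block, so 3 is the minimum.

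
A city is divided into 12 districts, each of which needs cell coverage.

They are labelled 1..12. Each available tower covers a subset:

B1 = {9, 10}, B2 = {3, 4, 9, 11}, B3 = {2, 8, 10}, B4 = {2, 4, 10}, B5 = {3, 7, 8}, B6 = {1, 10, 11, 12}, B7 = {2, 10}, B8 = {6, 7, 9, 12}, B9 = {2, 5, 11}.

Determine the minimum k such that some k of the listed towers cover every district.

5

B4 and B5 and B6 and B8 and B9 together: B4 ∪ B5 ∪ B6 ∪ B8 ∪ B9 = {1, 2, 3, 4, 5, 6, 7, 8, 9, 10, 11, 12} — every district is covered.
No 4 of the 9 towers cover everything (all 126 combinations miss at least one district), so 5 is optimal.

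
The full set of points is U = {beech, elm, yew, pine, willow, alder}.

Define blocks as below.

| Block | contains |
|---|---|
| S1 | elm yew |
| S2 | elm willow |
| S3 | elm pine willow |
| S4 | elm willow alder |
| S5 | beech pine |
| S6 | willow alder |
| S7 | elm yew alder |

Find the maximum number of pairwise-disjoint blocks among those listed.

S1, S5, S6 are pairwise disjoint (S1={elm,yew}; S5={beech,pine}; S6={willow,alder}).
Every remaining block overlaps one of these, and no 4 of the listed blocks are pairwise disjoint, so 3 is the maximum.

3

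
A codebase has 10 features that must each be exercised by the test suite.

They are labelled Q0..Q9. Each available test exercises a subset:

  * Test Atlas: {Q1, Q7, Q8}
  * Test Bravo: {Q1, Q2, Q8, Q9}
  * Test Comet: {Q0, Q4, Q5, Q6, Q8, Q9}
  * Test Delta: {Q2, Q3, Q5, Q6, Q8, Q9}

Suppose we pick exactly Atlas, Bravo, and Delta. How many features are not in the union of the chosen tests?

2

Union of Atlas, Bravo, Delta = {Q1, Q2, Q3, Q5, Q6, Q7, Q8, Q9}.
Not covered: Q0, Q4 — 2 features.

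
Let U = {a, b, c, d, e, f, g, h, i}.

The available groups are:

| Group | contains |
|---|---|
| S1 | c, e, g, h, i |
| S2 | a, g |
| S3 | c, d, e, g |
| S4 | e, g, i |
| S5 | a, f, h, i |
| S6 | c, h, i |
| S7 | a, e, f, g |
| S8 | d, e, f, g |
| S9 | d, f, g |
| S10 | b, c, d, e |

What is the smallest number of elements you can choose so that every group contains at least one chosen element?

The 3 elements {c, g, i} hit every group.
No choice of 2 elements meets every group, so 3 is the minimum.

3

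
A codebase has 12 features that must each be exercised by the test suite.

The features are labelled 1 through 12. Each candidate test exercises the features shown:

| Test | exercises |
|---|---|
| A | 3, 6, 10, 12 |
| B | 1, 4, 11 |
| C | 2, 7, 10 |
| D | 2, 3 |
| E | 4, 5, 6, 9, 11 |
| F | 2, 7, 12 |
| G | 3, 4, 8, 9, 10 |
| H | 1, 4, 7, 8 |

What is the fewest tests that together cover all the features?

4

A and E and F and H together: A ∪ E ∪ F ∪ H = {1, 2, 3, 4, 5, 6, 7, 8, 9, 10, 11, 12} — every feature is covered.
Only E contains 5, so E is forced; the remaining 7 features need at least 3 more tests (each remaining test adds at most 3) — so at least 4 tests are needed, and 4 is optimal.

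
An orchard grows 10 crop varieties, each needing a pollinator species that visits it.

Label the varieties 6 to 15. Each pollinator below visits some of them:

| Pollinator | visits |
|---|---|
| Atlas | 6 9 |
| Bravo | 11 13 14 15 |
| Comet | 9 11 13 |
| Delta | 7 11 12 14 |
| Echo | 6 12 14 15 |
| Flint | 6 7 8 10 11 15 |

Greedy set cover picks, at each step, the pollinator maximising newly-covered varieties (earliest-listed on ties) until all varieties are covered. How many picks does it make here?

Greedy: pick Flint (covers 6 new) → pick Bravo (covers 2 new) → pick Atlas (covers 1 new) → pick Delta (covers 1 new). Total picks: 4.
(The true minimum cover uses only 3 pollinators, so greedy is not optimal here.)

4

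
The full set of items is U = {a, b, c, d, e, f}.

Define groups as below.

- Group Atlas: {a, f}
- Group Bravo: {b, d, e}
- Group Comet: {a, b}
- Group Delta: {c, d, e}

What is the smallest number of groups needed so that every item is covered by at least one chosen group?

3

Take {Atlas, Comet, Delta}. Their union is {a, b, c, d, e, f}, which is all 6 items.
Only Delta contains c, so Delta is forced; the remaining 3 items need at least 2 more groups (each remaining group adds at most 2) — so at least 3 groups are needed, and 3 is optimal.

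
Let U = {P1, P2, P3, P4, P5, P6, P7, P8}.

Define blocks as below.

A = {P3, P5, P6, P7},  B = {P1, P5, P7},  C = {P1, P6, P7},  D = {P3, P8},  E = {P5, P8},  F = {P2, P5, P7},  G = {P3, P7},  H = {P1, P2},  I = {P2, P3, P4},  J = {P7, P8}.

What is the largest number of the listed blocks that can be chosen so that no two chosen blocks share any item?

3

C, E, I are pairwise disjoint (C={P1,P6,P7}; E={P5,P8}; I={P2,P3,P4}).
Every remaining block overlaps one of these, and no 4 of the listed blocks are pairwise disjoint, so 3 is the maximum.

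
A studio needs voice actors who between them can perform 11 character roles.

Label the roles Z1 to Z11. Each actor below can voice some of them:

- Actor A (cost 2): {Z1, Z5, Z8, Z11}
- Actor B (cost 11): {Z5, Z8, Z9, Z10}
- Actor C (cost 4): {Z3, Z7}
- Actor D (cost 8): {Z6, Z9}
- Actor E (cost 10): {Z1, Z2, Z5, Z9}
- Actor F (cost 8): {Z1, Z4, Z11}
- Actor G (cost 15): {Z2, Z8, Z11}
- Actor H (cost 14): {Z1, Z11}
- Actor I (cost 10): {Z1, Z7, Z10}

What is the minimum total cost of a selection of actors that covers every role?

B, C, D, E, F together cover every role (B ∪ C ∪ D ∪ E ∪ F = {Z1, Z2, Z3, Z4, Z5, Z6, Z7, Z8, Z9, Z10, Z11}); total cost 11 + 4 + 8 + 10 + 8 = 41.
The greedy pick A, C, D, F, E, I costs 42; no covering selection beats 41.

41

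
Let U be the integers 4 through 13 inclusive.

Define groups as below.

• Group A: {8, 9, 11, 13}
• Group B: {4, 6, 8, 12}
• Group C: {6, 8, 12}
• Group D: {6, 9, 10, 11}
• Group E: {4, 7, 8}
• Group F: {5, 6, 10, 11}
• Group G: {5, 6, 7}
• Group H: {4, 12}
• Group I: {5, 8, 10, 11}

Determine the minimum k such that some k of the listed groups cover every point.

A, B, G, and I cover everything between them: the union {4, 5, 6, 7, 8, 9, 10, 11, 12, 13} is all of U.
No 3 of the 9 groups cover everything (all 84 combinations miss at least one point), so 4 is optimal.

4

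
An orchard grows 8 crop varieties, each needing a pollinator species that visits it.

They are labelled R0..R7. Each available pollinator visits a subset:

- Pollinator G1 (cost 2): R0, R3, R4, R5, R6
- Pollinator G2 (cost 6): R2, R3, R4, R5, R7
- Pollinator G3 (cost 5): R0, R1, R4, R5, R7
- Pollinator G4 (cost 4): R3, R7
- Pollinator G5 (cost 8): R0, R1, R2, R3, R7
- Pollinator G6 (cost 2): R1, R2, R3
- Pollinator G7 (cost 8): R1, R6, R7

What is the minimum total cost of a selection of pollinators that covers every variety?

G1, G4, G6 together cover every variety (G1 ∪ G4 ∪ G6 = {R0, R1, R2, R3, R4, R5, R6, R7}); total cost 2 + 4 + 2 = 8.
No covering selection has total cost below 8.

8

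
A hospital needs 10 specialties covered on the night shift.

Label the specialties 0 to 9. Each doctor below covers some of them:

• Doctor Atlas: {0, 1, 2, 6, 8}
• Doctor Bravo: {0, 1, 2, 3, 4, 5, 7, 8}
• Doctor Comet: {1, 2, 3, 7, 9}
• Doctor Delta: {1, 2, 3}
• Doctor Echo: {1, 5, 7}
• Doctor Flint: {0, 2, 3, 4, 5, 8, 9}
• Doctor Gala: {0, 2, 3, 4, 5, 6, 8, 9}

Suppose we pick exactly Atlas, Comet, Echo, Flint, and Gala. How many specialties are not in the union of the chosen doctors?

Union of Atlas, Comet, Echo, Flint, Gala = {0, 1, 2, 3, 4, 5, 6, 7, 8, 9} — that's every specialty, so 0 are uncovered.

0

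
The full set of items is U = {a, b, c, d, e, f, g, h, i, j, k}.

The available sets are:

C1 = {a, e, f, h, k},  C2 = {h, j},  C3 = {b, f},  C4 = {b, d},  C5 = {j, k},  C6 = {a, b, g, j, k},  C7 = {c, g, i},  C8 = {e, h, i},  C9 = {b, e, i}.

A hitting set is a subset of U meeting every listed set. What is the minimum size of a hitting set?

4

The 4 items {b, g, h, k} hit every set.
No choice of 3 items meets every set, so 4 is the minimum.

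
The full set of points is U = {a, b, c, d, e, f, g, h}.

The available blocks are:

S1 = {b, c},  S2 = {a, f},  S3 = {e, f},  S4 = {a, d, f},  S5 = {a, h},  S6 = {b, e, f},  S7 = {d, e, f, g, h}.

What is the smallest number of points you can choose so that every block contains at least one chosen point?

The 3 points {a, b, f} hit every block.
The blocks S1, S3, S5 are pairwise disjoint, so any hitting set needs a separate point for each — at least 3. Hence 3 is optimal.

3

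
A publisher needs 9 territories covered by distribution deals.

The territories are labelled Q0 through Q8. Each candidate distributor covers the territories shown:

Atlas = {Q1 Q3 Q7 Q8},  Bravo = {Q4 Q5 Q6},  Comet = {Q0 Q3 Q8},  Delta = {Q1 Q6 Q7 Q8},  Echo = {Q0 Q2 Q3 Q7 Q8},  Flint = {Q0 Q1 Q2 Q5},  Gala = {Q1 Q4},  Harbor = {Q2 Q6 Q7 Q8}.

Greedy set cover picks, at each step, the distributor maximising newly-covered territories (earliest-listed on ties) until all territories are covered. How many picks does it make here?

Greedy: pick Echo (covers 5 new) → pick Bravo (covers 3 new) → pick Atlas (covers 1 new). Total picks: 3.

3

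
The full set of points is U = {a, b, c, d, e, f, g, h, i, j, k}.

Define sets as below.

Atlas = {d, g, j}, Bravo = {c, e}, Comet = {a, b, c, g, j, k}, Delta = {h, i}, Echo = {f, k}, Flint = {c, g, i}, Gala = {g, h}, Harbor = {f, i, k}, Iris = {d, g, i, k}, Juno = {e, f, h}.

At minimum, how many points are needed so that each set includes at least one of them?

4

Take T = {e, f, g, i}. Each listed set contains at least one of these, so T is a hitting set of size 4.
The sets Atlas, Bravo, Delta, Echo are pairwise disjoint, so any hitting set needs a separate point for each — at least 4. Hence 4 is optimal.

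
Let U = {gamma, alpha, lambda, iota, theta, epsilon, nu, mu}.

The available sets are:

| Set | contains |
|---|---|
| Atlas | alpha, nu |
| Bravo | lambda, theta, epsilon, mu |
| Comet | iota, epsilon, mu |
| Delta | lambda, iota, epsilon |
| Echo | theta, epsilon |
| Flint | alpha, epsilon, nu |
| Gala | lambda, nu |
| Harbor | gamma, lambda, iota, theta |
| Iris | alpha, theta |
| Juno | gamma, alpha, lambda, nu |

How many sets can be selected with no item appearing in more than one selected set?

Comet, Gala, Iris are pairwise disjoint (Comet={iota,epsilon,mu}; Gala={lambda,nu}; Iris={alpha,theta}).
Every remaining set overlaps one of these, and no 4 of the listed sets are pairwise disjoint, so 3 is the maximum.

3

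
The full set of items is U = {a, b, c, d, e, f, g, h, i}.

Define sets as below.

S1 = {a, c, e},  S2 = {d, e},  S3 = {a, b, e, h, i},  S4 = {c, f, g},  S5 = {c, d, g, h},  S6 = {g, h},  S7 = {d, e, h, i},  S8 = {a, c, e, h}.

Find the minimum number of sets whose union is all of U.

3

S3, S4, and S5 cover everything between them: the union {a, b, c, d, e, f, g, h, i} is all of U.
Only S3 contains b, so S3 is forced; the remaining 4 items need at least 2 more sets (each remaining set adds at most 3) — so at least 3 sets are needed, and 3 is optimal.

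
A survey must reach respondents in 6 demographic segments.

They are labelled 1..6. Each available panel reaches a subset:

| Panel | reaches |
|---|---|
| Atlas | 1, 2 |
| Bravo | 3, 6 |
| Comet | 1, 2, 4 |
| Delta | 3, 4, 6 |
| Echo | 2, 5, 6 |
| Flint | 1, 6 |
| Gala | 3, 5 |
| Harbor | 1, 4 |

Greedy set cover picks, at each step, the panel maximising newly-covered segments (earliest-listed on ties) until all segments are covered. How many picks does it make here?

Greedy: pick Comet (covers 3 new) → pick Bravo (covers 2 new) → pick Echo (covers 1 new). Total picks: 3.

3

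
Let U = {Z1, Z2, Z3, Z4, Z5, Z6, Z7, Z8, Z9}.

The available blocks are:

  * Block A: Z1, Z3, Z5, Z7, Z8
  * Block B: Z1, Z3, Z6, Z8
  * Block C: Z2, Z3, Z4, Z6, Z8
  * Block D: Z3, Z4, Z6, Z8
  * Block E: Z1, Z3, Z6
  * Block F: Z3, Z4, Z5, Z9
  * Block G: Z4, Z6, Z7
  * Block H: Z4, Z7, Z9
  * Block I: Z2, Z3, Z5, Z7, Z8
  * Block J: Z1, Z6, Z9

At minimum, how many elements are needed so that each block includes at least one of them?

T = {Z4, Z6, Z7} meets every block (each contains at least one member of T), and |T| = 3.
No choice of 2 elements meets every block, so 3 is the minimum.

3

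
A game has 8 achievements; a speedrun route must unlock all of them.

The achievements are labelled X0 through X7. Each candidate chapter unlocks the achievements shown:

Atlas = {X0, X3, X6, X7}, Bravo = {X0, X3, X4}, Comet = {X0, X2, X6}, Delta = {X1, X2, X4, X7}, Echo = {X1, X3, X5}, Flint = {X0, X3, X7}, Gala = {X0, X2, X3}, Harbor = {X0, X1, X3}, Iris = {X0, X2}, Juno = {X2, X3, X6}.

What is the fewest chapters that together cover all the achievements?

Take {Atlas, Delta, Echo}. Their union is {X0, X1, X2, X3, X4, X5, X6, X7}, which is all 8 achievements.
Only Echo contains X5, so Echo is forced; the remaining 5 achievements need at least 2 more chapters (each remaining chapter adds at most 3) — so at least 3 chapters are needed, and 3 is optimal.

3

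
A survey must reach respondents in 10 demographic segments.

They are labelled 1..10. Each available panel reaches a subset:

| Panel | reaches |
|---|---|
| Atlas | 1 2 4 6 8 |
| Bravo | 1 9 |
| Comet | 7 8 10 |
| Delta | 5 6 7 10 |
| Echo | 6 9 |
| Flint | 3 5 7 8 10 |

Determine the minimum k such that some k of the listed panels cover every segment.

3

Atlas and Echo and Flint together: Atlas ∪ Echo ∪ Flint = {1, 2, 3, 4, 5, 6, 7, 8, 9, 10} — every segment is covered.
Only Atlas contains 2, so Atlas is forced; the remaining 5 segments need at least 2 more panels (each remaining panel adds at most 4) — so at least 3 panels are needed, and 3 is optimal.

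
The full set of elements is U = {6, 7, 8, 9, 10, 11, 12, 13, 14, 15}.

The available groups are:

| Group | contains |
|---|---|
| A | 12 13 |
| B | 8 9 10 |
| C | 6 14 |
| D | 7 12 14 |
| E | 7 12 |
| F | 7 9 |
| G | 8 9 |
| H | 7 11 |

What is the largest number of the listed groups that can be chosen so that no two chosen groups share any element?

4

A, B, C, H are pairwise disjoint (A={12,13}; B={8,9,10}; C={6,14}; H={7,11}).
Every remaining group overlaps one of these, and no 5 of the listed groups are pairwise disjoint, so 4 is the maximum.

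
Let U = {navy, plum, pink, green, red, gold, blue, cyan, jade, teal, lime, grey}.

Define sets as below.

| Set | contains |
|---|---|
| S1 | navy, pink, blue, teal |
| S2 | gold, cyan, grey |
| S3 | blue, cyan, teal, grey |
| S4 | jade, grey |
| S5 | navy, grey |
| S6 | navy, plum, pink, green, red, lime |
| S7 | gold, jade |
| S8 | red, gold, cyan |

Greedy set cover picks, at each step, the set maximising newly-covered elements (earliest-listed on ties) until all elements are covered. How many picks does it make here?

3

Greedy: pick S6 (covers 6 new) → pick S3 (covers 4 new) → pick S7 (covers 2 new). Total picks: 3.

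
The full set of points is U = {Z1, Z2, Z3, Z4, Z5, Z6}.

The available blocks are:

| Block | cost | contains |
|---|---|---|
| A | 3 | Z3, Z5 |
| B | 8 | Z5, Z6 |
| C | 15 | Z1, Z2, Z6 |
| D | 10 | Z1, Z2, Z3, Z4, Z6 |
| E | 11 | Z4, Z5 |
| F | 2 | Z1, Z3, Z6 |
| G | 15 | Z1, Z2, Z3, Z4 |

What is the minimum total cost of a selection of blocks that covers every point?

A, D together cover every point (A ∪ D = {Z1, Z2, Z3, Z4, Z5, Z6}); total cost 3 + 10 = 13.
The greedy pick F, A, D costs 15; no covering selection beats 13.

13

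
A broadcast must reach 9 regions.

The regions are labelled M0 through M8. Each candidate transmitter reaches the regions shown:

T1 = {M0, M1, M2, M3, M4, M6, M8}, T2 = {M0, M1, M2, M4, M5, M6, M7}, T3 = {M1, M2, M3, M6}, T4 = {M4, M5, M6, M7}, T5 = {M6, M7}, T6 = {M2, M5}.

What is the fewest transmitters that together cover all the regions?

2

T1 and T4 together: T1 ∪ T4 = {M0, M1, M2, M3, M4, M5, M6, M7, M8} — every region is covered.
No single transmitter has all 9 regions (the largest, T1, has 7), so 2 is optimal.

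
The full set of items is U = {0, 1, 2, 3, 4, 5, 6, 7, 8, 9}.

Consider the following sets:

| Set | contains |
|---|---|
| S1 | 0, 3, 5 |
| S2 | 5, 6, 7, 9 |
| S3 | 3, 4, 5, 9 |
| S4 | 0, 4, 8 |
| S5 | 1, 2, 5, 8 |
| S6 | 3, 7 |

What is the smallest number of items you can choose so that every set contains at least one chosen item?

Take H = {4, 5, 7}. Each listed set contains at least one of these, so H is a hitting set of size 3.
No choice of 2 items meets every set, so 3 is the minimum.

3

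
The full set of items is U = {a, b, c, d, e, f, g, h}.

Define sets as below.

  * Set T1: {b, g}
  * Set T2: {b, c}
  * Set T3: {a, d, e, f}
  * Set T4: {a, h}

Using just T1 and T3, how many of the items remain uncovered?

Union of T1, T3 = {a, b, d, e, f, g}.
Not covered: c, h — 2 items.

2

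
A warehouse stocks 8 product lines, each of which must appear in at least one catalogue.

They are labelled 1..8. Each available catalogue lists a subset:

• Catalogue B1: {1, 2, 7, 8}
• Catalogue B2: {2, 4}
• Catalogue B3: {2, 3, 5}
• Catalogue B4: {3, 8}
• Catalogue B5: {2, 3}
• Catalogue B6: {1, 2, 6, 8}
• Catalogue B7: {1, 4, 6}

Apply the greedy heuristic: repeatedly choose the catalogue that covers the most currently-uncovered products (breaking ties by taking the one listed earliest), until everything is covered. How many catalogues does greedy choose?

3

Greedy: pick B1 (covers 4 new) → pick B3 (covers 2 new) → pick B7 (covers 2 new). Total picks: 3.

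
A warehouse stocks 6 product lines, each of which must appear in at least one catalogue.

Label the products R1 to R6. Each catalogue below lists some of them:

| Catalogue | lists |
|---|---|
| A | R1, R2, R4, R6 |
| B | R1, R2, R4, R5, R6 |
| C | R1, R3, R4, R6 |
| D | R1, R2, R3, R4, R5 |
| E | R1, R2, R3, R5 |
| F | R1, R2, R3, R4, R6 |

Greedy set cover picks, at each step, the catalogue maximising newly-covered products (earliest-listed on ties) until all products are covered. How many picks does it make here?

Greedy: pick B (covers 5 new) → pick C (covers 1 new). Total picks: 2.

2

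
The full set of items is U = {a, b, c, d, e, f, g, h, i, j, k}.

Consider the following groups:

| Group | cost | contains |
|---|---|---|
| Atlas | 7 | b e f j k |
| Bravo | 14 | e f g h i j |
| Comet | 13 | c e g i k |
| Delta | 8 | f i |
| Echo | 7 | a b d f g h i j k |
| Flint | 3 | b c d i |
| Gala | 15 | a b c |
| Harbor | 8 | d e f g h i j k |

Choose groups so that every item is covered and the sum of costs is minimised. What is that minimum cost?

17

Atlas, Echo, Flint together cover every item (Atlas ∪ Echo ∪ Flint = {a, b, c, d, e, f, g, h, i, j, k}); total cost 7 + 7 + 3 = 17.
No covering selection has total cost below 17.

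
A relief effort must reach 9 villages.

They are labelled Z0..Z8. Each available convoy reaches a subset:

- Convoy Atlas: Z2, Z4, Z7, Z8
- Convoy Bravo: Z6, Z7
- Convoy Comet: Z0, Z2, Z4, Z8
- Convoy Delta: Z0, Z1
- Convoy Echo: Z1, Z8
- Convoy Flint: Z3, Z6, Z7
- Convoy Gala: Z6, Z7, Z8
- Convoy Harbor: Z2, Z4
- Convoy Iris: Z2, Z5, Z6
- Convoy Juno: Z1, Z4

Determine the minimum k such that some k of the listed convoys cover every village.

4

Take {Comet, Echo, Flint, Iris}. Their union is {Z0, Z1, Z2, Z3, Z4, Z5, Z6, Z7, Z8}, which is all 9 villages.
No 3 of the 10 convoys cover everything (all 120 combinations miss at least one village), so 4 is optimal.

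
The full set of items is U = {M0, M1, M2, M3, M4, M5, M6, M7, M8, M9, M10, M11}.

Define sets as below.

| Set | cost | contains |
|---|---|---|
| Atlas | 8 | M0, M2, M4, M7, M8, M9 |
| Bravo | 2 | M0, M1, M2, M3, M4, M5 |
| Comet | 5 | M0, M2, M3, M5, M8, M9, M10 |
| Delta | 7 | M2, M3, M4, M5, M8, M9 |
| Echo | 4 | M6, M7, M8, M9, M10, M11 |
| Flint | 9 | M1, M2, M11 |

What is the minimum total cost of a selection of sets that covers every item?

Bravo, Echo together cover every item (Bravo ∪ Echo = {M0, M1, M2, M3, M4, M5, M6, M7, M8, M9, M10, M11}); total cost 2 + 4 = 6.
No covering selection has total cost below 6.

6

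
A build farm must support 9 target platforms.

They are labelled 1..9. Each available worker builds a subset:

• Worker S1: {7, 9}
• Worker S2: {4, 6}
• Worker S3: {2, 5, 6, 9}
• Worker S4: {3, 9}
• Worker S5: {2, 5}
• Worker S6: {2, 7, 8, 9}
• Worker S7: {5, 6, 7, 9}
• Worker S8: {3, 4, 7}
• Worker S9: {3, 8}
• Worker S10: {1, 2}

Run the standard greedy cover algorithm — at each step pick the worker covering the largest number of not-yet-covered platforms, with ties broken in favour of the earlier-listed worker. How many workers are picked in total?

4

Greedy: pick S3 (covers 4 new) → pick S8 (covers 3 new) → pick S6 (covers 1 new) → pick S10 (covers 1 new). Total picks: 4.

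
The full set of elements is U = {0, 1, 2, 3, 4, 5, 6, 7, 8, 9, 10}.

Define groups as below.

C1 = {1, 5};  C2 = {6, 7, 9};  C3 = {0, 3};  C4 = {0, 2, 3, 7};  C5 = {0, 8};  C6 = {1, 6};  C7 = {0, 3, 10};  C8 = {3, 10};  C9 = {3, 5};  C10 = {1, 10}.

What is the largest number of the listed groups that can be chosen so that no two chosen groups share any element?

4

C2, C5, C9, C10 are pairwise disjoint (C2={6,7,9}; C5={0,8}; C9={3,5}; C10={1,10}).
Every remaining group overlaps one of these, and no 5 of the listed groups are pairwise disjoint, so 4 is the maximum.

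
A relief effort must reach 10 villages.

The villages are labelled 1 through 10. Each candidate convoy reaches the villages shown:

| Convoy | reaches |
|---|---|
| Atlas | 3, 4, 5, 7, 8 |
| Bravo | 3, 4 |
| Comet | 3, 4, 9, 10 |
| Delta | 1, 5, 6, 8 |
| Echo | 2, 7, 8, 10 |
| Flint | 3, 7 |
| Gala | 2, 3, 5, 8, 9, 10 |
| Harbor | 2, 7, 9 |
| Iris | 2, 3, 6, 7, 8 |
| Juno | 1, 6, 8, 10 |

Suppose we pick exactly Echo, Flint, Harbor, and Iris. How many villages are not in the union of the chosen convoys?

3

Union of Echo, Flint, Harbor, Iris = {2, 3, 6, 7, 8, 9, 10}.
Not covered: 1, 4, 5 — 3 villages.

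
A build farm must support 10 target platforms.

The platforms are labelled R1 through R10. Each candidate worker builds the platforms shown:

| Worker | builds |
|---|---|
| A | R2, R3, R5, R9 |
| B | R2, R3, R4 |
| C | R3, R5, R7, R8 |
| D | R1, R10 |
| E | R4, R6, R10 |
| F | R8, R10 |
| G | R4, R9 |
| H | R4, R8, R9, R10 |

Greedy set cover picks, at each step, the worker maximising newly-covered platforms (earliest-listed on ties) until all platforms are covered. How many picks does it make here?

Greedy: pick A (covers 4 new) → pick E (covers 3 new) → pick C (covers 2 new) → pick D (covers 1 new). Total picks: 4.

4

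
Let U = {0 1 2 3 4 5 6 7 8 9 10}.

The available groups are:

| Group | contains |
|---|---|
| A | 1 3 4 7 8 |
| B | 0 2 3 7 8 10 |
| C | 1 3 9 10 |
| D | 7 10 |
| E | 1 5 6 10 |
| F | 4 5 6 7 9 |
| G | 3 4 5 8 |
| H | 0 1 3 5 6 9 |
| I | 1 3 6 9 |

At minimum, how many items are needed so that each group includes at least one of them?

T = {3, 5, 10} meets every group (each contains at least one member of T), and |T| = 3.
No choice of 2 items meets every group, so 3 is the minimum.

3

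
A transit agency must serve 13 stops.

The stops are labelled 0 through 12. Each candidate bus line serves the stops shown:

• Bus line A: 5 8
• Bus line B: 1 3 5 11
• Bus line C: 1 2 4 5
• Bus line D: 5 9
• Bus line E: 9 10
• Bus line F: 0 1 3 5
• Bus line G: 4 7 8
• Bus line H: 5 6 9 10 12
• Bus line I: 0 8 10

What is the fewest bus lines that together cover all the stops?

Take {B, C, F, G, H}. Their union is {0, 1, 2, 3, 4, 5, 6, 7, 8, 9, 10, 11, 12}, which is all 13 stops.
No 4 of the 9 bus lines cover everything (all 126 combinations miss at least one stop), so 5 is optimal.

5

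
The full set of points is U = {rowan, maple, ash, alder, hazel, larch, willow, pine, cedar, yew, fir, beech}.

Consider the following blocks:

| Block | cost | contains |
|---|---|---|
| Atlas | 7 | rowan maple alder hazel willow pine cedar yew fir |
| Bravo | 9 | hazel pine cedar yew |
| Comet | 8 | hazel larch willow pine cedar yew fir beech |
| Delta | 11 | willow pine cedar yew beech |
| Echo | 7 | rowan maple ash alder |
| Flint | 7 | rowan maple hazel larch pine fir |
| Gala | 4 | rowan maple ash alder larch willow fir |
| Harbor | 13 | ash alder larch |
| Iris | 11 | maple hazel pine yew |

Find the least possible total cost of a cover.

Comet, Gala together cover every point (Comet ∪ Gala = {rowan, maple, ash, alder, hazel, larch, willow, pine, cedar, yew, fir, beech}); total cost 8 + 4 = 12.
No covering selection has total cost below 12.

12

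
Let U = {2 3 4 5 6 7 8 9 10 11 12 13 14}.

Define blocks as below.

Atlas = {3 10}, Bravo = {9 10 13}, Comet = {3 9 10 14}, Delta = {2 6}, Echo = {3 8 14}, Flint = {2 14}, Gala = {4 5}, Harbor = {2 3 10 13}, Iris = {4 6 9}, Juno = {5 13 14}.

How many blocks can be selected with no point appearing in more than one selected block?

4

Bravo, Delta, Echo, Gala are pairwise disjoint (Bravo={9,10,13}; Delta={2,6}; Echo={3,8,14}; Gala={4,5}).
Every remaining block overlaps one of these, and no 5 of the listed blocks are pairwise disjoint, so 4 is the maximum.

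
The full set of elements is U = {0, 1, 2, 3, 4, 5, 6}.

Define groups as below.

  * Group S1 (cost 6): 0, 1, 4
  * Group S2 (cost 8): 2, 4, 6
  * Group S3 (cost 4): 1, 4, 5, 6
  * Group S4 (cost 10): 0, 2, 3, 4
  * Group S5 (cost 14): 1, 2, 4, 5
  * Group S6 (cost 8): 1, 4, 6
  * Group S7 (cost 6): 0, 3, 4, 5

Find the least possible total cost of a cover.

S3, S4 together cover every element (S3 ∪ S4 = {0, 1, 2, 3, 4, 5, 6}); total cost 4 + 10 = 14.
The greedy pick S3, S7, S2 costs 18; no covering selection beats 14.

14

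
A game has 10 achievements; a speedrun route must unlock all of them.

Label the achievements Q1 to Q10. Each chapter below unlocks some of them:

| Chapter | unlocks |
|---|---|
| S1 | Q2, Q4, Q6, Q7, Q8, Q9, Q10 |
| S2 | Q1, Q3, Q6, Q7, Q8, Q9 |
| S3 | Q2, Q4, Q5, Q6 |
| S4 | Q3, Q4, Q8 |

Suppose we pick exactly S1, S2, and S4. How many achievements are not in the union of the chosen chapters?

1

Union of S1, S2, S4 = {Q1, Q2, Q3, Q4, Q6, Q7, Q8, Q9, Q10}.
Not covered: Q5 — 1 achievement.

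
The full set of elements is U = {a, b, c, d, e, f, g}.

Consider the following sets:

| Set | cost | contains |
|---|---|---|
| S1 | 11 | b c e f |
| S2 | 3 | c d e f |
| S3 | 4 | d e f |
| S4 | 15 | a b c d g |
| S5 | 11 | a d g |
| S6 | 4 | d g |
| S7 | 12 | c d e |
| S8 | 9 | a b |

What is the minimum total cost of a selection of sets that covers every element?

S2, S6, S8 together cover every element (S2 ∪ S6 ∪ S8 = {a, b, c, d, e, f, g}); total cost 3 + 4 + 9 = 16.
No covering selection has total cost below 16.

16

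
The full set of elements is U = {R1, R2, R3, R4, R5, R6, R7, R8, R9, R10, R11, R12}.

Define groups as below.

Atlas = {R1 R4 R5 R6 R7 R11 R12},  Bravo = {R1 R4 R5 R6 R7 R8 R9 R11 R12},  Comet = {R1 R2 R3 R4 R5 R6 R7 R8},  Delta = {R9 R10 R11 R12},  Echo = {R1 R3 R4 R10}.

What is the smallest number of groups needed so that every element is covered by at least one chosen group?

2

Take {Comet, Delta}. Their union is {R1, R2, R3, R4, R5, R6, R7, R8, R9, R10, R11, R12}, which is all 12 elements.
No single group has all 12 elements (the largest, Bravo, has 9), so 2 is optimal.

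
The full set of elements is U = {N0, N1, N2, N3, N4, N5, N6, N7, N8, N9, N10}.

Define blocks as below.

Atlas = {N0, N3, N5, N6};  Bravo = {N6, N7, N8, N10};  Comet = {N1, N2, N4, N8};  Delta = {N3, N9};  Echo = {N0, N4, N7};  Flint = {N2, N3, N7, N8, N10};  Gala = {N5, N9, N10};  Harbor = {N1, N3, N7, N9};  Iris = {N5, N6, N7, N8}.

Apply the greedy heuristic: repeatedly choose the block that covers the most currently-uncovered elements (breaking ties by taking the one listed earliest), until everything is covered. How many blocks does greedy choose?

4

Greedy: pick Flint (covers 5 new) → pick Atlas (covers 3 new) → pick Comet (covers 2 new) → pick Delta (covers 1 new). Total picks: 4.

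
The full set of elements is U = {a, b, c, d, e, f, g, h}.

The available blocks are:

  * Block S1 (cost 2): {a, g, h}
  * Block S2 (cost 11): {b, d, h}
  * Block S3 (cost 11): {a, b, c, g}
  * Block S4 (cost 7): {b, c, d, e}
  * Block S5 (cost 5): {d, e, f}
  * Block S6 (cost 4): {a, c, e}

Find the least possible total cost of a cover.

S1, S4, S5 together cover every element (S1 ∪ S4 ∪ S5 = {a, b, c, d, e, f, g, h}); total cost 2 + 7 + 5 = 14.
No covering selection has total cost below 14.

14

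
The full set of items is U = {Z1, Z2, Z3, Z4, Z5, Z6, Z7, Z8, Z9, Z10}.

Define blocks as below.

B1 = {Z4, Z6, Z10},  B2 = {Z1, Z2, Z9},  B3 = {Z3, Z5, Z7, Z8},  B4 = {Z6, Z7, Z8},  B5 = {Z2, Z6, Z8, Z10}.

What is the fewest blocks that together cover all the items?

3

B1 and B2 and B3 together: B1 ∪ B2 ∪ B3 = {Z1, Z2, Z3, Z4, Z5, Z6, Z7, Z8, Z9, Z10} — every item is covered.
Each block has at most 4 items, and 2·4 = 8 < 10 — so at least 3 blocks are needed, and 3 is optimal.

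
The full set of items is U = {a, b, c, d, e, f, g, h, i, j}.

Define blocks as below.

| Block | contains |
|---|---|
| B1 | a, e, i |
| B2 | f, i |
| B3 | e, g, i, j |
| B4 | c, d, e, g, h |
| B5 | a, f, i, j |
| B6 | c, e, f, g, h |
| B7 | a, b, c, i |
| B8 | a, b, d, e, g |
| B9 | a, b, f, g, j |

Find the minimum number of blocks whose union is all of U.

3

B3, B6, and B8 cover everything between them: the union {a, b, c, d, e, f, g, h, i, j} is all of U.
No 2 of the 9 blocks cover everything (all 36 combinations miss at least one item), so 3 is optimal.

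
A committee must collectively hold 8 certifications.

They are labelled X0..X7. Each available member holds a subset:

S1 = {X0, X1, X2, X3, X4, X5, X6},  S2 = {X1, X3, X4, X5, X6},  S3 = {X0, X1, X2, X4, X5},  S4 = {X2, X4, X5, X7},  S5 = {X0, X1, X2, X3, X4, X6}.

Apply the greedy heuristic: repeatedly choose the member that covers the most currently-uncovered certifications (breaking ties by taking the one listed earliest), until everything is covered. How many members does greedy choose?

Greedy: pick S1 (covers 7 new) → pick S4 (covers 1 new). Total picks: 2.

2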